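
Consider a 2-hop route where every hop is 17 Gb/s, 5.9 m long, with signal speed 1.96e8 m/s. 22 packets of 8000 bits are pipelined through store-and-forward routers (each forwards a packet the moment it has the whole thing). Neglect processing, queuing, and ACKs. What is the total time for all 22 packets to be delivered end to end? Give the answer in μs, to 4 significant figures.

Per-hop transmission t_tx = L/R = 8000/17000000000 = 0.470588 μs.
Per-hop propagation t_prop = 5.9/196000000 = 0.030102 μs.
Pipeline fill: first packet needs 2·t_tx to clear all hops; remaining 21 packets each add one t_tx.
Total = (2+22-1)·t_tx + 2·t_prop = 23·0.470588 + 2·0.030102 = 10.88 μs.

10.88 μs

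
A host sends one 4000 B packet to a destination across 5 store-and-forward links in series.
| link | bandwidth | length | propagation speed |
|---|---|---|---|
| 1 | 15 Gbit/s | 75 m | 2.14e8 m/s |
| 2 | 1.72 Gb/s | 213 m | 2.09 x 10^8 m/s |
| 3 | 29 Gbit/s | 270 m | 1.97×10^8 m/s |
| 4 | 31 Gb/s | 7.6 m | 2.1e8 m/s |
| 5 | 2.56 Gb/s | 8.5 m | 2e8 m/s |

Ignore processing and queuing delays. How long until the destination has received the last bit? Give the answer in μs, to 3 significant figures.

L = 4000 × 8 = 32000 bits.
Transmission delays (L/R per hop): 2.13333, 18.6047, 1.10345, 1.03226, 12.5 μs; sum = 35.3737 μs.
Propagation delays (d/s per hop): 0.350467, 1.01914, 1.37056, 0.0361905, 0.0425 μs; sum = 2.81885 μs.
End-to-end = 38.2 μs.

38.2 μs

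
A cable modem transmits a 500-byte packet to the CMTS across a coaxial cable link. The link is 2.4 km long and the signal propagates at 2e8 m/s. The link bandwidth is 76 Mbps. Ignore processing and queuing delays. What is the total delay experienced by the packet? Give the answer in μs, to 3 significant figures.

64.6 μs

L = 500 × 8 = 4000 bits.
Transmission delay = L/R = 4000 / 76000000 = 52.6316 μs.
Propagation delay = d/s = 2400 m / 200000000 m/s = 12 μs.
Total = 64.6 μs.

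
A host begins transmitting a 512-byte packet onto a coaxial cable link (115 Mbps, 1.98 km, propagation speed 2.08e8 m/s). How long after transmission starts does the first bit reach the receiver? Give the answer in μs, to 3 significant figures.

9.52 μs

First bit experiences only propagation delay: d/s = 1980/208000000 = 9.52 μs.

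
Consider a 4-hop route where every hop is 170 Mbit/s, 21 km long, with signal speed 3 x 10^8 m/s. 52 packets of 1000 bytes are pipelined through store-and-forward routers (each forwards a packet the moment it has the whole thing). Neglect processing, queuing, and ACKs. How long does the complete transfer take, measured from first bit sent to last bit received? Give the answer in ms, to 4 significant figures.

Per-hop transmission t_tx = L/R = 8000/170000000 = 0.0470588 ms.
Per-hop propagation t_prop = 21000/300000000 = 0.07 ms.
Pipeline fill: first packet needs 4·t_tx to clear all hops; remaining 51 packets each add one t_tx.
Total = (4+52-1)·t_tx + 4·t_prop = 55·0.0470588 + 4·0.07 = 2.868 ms.

2.868 ms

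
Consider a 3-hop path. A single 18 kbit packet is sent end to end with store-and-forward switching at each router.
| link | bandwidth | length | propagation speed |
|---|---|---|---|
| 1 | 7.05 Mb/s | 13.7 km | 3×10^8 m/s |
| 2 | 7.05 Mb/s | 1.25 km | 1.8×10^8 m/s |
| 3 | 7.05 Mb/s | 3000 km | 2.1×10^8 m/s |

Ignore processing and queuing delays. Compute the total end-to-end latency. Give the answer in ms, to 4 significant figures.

L = 18000 bits.
Transmission delay per hop = L/R = 18000/7050000 = 2.55319 ms; 3 hops → 7.65957 ms.
Propagation delays (d/s per hop): 0.0456667, 0.00694444, 14.2857 ms; sum = 14.3383 ms.
End-to-end = 22.00 ms.

22.00 ms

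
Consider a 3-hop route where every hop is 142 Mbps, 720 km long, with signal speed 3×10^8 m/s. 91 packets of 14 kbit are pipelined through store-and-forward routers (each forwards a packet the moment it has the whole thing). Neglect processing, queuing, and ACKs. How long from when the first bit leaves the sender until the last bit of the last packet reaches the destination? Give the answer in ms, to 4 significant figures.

Per-hop transmission t_tx = L/R = 14000/142000000 = 0.0985915 ms.
Per-hop propagation t_prop = 720000/300000000 = 2.4 ms.
Pipeline fill: first packet needs 3·t_tx to clear all hops; remaining 90 packets each add one t_tx.
Total = (3+91-1)·t_tx + 3·t_prop = 93·0.0985915 + 3·2.4 = 16.37 ms.

16.37 ms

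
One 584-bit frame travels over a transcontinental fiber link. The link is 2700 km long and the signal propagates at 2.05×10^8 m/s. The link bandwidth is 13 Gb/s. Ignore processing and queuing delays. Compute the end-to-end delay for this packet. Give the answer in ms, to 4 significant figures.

Transmission delay = L/R = 584 / 13000000000 = 4.49231e-05 ms.
Propagation delay = d/s = 2700000 m / 2.05e+08 m/s = 13.1707 ms.
Total = 13.17 ms.

13.17 ms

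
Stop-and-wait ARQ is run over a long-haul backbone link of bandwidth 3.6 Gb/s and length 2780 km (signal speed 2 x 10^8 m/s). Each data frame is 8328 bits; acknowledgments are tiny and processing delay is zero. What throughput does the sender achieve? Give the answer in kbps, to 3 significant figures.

t_tx = L/R = 8328/3600000000 = 2.31333e-06 s.
t_prop = 2780000/200000000 = 0.0139 s; RTT = 0.0278 s.
Cycle = t_tx + RTT = 0.0278023 s.
Throughput = L / cycle = 8328 / 0.0278023 = 300 kbps.

300 kbps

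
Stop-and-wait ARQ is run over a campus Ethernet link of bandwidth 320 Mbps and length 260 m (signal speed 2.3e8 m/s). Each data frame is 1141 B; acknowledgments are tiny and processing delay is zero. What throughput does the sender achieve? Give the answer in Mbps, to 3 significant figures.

t_tx = L/R = 9128/320000000 = 2.8525e-05 s.
t_prop = 260/2.3e+08 = 1.13043e-06 s; RTT = 2.26087e-06 s.
Cycle = t_tx + RTT = 3.07859e-05 s.
Throughput = L / cycle = 9128 / 3.07859e-05 = 296 Mbps.

296 Mbps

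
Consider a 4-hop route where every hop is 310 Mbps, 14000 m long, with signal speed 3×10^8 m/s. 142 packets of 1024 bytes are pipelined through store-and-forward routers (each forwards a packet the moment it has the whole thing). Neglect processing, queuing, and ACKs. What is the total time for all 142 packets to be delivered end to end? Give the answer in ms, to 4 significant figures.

Per-hop transmission t_tx = L/R = 8192/310000000 = 0.0264258 ms.
Per-hop propagation t_prop = 14000/300000000 = 0.0466667 ms.
Pipeline fill: first packet needs 4·t_tx to clear all hops; remaining 141 packets each add one t_tx.
Total = (4+142-1)·t_tx + 4·t_prop = 145·0.0264258 + 4·0.0466667 = 4.018 ms.

4.018 ms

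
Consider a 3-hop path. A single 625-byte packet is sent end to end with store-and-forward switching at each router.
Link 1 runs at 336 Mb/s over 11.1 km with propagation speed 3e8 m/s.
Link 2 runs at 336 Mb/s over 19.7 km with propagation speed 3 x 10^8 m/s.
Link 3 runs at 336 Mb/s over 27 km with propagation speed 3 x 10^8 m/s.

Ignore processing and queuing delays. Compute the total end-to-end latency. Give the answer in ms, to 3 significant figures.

L = 625 × 8 = 5000 bits.
Transmission delay per hop = L/R = 5000/336000000 = 0.014881 ms; 3 hops → 0.0446429 ms.
Propagation delays (d/s per hop): 0.037, 0.0656667, 0.09 ms; sum = 0.192667 ms.
End-to-end = 0.237 ms.

0.237 ms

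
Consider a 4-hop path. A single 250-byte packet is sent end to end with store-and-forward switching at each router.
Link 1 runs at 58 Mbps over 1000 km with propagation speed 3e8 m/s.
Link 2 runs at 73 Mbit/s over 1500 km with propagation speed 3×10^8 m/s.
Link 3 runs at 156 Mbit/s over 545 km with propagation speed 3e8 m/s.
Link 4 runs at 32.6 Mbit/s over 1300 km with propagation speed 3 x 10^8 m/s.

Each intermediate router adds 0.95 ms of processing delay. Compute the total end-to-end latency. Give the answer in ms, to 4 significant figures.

17.47 ms

L = 250 × 8 = 2000 bits.
Transmission delays (L/R per hop): 0.0344828, 0.0273973, 0.0128205, 0.0613497 ms; sum = 0.13605 ms.
Propagation delays (d/s per hop): 3.33333, 5, 1.81667, 4.33333 ms; sum = 14.4833 ms.
Processing at 3 router(s): 3 × 0.95 ms = 2.85 ms.
End-to-end = 17.47 ms.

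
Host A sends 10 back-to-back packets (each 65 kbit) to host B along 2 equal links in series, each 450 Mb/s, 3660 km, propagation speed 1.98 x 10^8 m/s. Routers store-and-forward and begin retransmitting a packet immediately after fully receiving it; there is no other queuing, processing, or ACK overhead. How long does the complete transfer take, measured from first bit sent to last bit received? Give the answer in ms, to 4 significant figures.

Per-hop transmission t_tx = L/R = 65000/450000000 = 0.144444 ms.
Per-hop propagation t_prop = 3660000/198000000 = 18.4848 ms.
Pipeline fill: first packet needs 2·t_tx to clear all hops; remaining 9 packets each add one t_tx.
Total = (2+10-1)·t_tx + 2·t_prop = 11·0.144444 + 2·18.4848 = 38.56 ms.

38.56 ms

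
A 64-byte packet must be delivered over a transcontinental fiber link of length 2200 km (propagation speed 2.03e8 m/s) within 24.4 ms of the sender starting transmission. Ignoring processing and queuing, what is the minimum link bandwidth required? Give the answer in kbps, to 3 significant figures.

37.8 kbps

L = 512 bits.
Propagation delay = 2200000 / 2.03e+08 = 10.8374 ms.
Transmission budget = 24.4 − 10.8374 = 13.5626 ms.
R ≥ L / t_tx = 512 bits / 0.0135626 s = 37.8 kbps.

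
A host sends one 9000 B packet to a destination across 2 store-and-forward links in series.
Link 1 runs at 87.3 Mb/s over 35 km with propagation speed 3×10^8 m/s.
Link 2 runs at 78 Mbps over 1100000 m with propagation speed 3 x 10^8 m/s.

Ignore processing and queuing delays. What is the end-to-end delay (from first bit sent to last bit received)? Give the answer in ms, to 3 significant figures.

L = 9000 × 8 = 72000 bits.
Transmission delays (L/R per hop): 0.824742, 0.923077 ms; sum = 1.74782 ms.
Propagation delays (d/s per hop): 0.116667, 3.66667 ms; sum = 3.78333 ms.
End-to-end = 5.53 ms.

5.53 ms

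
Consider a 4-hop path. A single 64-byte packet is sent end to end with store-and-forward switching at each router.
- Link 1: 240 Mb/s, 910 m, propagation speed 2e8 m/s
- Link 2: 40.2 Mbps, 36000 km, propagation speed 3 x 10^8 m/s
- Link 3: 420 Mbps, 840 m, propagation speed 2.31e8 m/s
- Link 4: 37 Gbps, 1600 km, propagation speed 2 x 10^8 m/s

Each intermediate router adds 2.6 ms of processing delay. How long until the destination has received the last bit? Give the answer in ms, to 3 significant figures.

L = 64 × 8 = 512 bits.
Transmission delays (L/R per hop): 0.00213333, 0.0127363, 0.00121905, 1.38378e-05 ms; sum = 0.0161025 ms.
Propagation delays (d/s per hop): 0.00455, 120, 0.00363636, 8 ms; sum = 128.008 ms.
Processing at 3 router(s): 3 × 2.6 ms = 7.8 ms.
End-to-end = 136 ms.

136 ms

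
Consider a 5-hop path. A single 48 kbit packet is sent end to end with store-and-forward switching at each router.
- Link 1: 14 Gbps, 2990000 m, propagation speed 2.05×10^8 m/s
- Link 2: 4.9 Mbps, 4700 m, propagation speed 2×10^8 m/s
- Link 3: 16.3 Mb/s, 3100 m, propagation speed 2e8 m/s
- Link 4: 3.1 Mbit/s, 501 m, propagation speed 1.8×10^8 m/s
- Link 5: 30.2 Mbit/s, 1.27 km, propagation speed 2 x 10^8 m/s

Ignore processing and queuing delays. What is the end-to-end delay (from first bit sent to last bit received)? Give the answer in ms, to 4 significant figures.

L = 48000 bits.
Transmission delays (L/R per hop): 0.00342857, 9.79592, 2.94479, 15.4839, 1.5894 ms; sum = 29.8174 ms.
Propagation delays (d/s per hop): 14.5854, 0.0235, 0.0155, 0.00278333, 0.00635 ms; sum = 14.6335 ms.
End-to-end = 44.45 ms.

44.45 ms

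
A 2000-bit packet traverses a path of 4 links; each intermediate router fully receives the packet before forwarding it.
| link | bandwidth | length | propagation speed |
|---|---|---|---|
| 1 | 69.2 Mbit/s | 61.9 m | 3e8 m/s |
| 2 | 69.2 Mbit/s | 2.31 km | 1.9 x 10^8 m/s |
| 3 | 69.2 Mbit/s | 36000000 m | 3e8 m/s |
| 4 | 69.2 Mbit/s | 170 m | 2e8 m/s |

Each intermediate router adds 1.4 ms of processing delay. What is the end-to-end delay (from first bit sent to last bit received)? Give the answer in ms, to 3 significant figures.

Transmission delay per hop = L/R = 2000/69200000 = 0.0289017 ms; 4 hops → 0.115607 ms.
Propagation delays (d/s per hop): 0.000206333, 0.0121579, 120, 0.00085 ms; sum = 120.013 ms.
Processing at 3 router(s): 3 × 1.4 ms = 4.2 ms.
End-to-end = 124 ms.

124 ms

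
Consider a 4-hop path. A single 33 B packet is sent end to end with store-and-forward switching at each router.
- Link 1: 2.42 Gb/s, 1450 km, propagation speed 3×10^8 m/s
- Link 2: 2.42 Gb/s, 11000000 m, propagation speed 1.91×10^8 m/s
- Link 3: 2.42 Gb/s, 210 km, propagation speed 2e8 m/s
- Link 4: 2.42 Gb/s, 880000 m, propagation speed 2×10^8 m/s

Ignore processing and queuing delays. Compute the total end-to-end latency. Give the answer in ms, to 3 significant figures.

67.9 ms

L = 33 × 8 = 264 bits.
Transmission delay per hop = L/R = 264/2420000000 = 0.000109091 ms; 4 hops → 0.000436364 ms.
Propagation delays (d/s per hop): 4.83333, 57.5916, 1.05, 4.4 ms; sum = 67.875 ms.
End-to-end = 67.9 ms.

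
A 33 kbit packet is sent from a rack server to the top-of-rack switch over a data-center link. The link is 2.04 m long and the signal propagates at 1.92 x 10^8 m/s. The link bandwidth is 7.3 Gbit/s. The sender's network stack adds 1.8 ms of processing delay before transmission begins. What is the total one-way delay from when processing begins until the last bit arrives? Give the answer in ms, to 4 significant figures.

L = 33000 bits.
Transmission delay = L/R = 33000 / 7300000000 = 0.00452055 ms.
Propagation delay = d/s = 2.04 m / 192000000 m/s = 1.0625e-05 ms.
Plus processing delay 1.8 ms = 1.8 ms.
Total = 1.805 ms.

1.805 ms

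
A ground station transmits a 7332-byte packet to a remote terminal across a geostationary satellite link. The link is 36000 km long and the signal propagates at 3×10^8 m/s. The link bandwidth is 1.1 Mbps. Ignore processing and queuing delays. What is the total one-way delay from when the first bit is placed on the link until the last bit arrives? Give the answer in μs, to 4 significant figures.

L = 7332 × 8 = 58656 bits.
Transmission delay = L/R = 58656 / 1100000 = 53323.6 μs.
Propagation delay = d/s = 36000000 m / 300000000 m/s = 120000 μs.
Total = 173300 μs.

173300 μs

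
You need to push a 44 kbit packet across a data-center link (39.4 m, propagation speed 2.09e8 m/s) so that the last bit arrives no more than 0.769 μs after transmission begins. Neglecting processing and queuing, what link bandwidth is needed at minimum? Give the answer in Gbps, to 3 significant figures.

Propagation delay = 39.4 / 209000000 = 0.188517 μs.
Transmission budget = 0.769 − 0.188517 = 0.580483 μs.
R ≥ L / t_tx = 44000 bits / 5.80483e-07 s = 75.8 Gbps.

75.8 Gbps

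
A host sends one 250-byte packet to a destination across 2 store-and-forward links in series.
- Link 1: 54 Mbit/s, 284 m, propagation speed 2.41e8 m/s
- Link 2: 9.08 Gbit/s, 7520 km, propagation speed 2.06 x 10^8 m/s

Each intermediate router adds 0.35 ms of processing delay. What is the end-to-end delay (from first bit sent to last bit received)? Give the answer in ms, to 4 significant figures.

L = 250 × 8 = 2000 bits.
Transmission delays (L/R per hop): 0.037037, 0.000220264 ms; sum = 0.0372573 ms.
Propagation delays (d/s per hop): 0.00117842, 36.5049 ms; sum = 36.506 ms.
Processing at 1 router(s): 1 × 0.35 ms = 0.35 ms.
End-to-end = 36.89 ms.

36.89 ms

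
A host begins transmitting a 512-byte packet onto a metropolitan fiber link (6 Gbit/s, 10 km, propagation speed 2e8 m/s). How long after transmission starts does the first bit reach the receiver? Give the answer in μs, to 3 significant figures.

50.0 μs

First bit experiences only propagation delay: d/s = 10000/200000000 = 50.0 μs.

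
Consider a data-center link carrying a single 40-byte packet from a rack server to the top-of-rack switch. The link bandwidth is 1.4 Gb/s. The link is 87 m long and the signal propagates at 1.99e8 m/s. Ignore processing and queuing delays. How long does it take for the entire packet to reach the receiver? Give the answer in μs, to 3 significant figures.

0.666 μs

L = 40 × 8 = 320 bits.
Transmission delay = L/R = 320 / 1400000000 = 0.228571 μs.
Propagation delay = d/s = 87 m / 199000000 m/s = 0.437186 μs.
Total = 0.666 μs.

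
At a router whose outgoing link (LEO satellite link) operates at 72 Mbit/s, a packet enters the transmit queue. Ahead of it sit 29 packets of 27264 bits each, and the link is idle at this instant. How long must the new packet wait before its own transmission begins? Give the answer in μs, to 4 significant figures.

10980 μs

Each queued packet: L/R = 27264/72000000 = 378.667 μs.
29 queued → 10981.3 μs.
Queuing delay = 10980 μs.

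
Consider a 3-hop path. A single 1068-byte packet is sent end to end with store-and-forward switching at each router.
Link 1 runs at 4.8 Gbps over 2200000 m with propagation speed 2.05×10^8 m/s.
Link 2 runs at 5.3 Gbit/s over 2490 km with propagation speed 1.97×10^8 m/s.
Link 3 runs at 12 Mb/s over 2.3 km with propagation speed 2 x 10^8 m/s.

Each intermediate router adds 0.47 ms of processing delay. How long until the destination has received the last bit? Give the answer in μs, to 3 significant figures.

L = 1068 × 8 = 8544 bits.
Transmission delays (L/R per hop): 1.78, 1.61208, 712 μs; sum = 715.392 μs.
Propagation delays (d/s per hop): 10731.7, 12639.6, 11.5 μs; sum = 23382.8 μs.
Processing at 2 router(s): 2 × 0.47 ms = 940 μs.
End-to-end = 25000 μs.

25000 μs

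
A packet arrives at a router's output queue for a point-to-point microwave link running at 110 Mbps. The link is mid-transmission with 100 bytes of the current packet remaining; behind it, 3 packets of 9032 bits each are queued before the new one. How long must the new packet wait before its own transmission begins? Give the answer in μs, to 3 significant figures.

254 μs

Each queued packet: L/R = 9032/110000000 = 82.1091 μs.
3 queued → 246.327 μs.
Plus remaining 800 bits of current packet: 7.27273 μs.
Queuing delay = 254 μs.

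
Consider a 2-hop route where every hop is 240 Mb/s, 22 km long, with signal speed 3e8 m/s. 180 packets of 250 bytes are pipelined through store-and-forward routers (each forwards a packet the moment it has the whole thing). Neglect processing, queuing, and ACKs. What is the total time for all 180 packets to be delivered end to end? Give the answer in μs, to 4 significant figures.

1655 μs

Per-hop transmission t_tx = L/R = 2000/240000000 = 8.33333 μs.
Per-hop propagation t_prop = 22000/300000000 = 73.3333 μs.
Pipeline fill: first packet needs 2·t_tx to clear all hops; remaining 179 packets each add one t_tx.
Total = (2+180-1)·t_tx + 2·t_prop = 181·8.33333 + 2·73.3333 = 1655 μs.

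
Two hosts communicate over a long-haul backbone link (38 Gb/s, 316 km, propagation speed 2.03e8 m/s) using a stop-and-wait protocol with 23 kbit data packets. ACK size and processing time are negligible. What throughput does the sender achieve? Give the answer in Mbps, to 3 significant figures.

t_tx = L/R = 23000/38000000000 = 6.05263e-07 s.
t_prop = 316000/2.03e+08 = 0.00155665 s; RTT = 0.0031133 s.
Cycle = t_tx + RTT = 0.00311391 s.
Throughput = L / cycle = 23000 / 0.00311391 = 7.39 Mbps.

7.39 Mbps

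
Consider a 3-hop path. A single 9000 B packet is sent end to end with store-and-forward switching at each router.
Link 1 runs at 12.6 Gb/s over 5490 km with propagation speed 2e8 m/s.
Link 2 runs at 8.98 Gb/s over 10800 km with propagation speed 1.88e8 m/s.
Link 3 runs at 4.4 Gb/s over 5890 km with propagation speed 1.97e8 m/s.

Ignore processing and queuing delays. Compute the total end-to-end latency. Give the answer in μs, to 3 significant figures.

115000 μs

L = 9000 × 8 = 72000 bits.
Transmission delays (L/R per hop): 5.71429, 8.01782, 16.3636 μs; sum = 30.0957 μs.
Propagation delays (d/s per hop): 27450, 57446.8, 29898.5 μs; sum = 114795 μs.
End-to-end = 115000 μs.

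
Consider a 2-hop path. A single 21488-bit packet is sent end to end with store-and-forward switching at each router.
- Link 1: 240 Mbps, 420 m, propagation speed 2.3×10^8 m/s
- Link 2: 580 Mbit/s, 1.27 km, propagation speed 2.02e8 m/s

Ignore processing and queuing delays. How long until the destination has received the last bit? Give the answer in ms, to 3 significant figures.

Transmission delays (L/R per hop): 0.0895333, 0.0370483 ms; sum = 0.126582 ms.
Propagation delays (d/s per hop): 0.00182609, 0.00628713 ms; sum = 0.00811322 ms.
End-to-end = 0.135 ms.

0.135 ms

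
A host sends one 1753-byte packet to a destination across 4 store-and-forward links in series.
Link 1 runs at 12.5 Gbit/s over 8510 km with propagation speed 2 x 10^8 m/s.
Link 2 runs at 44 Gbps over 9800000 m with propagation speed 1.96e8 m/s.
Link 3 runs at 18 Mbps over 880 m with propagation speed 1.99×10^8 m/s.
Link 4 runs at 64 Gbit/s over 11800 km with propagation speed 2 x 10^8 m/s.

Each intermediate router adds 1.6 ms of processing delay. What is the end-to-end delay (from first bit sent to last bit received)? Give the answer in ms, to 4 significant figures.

157.1 ms

L = 1753 × 8 = 14024 bits.
Transmission delays (L/R per hop): 0.00112192, 0.000318727, 0.779111, 0.000219125 ms; sum = 0.780771 ms.
Propagation delays (d/s per hop): 42.55, 50, 0.00442211, 59 ms; sum = 151.554 ms.
Processing at 3 router(s): 3 × 1.6 ms = 4.8 ms.
End-to-end = 157.1 ms.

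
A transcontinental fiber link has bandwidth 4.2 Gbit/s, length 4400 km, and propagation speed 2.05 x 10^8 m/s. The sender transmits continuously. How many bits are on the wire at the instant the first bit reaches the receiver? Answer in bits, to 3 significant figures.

Propagation delay = 4400000 / 2.05e+08 = 0.0214634 s.
BDP = R × t_prop = 4200000000 × 0.0214634 = 90146300 bits.

90100000 bits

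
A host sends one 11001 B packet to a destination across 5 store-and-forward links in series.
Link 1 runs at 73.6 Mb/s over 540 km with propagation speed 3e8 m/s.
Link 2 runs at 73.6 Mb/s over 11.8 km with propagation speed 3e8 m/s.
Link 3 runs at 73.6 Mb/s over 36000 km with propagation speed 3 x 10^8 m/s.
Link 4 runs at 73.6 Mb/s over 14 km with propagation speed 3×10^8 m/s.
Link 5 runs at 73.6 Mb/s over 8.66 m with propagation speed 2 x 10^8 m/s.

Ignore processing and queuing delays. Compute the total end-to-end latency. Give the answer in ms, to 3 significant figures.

L = 11001 × 8 = 88008 bits.
Transmission delay per hop = L/R = 88008/73600000 = 1.19576 ms; 5 hops → 5.9788 ms.
Propagation delays (d/s per hop): 1.8, 0.0393333, 120, 0.0466667, 4.33e-05 ms; sum = 121.886 ms.
End-to-end = 128 ms.

128 ms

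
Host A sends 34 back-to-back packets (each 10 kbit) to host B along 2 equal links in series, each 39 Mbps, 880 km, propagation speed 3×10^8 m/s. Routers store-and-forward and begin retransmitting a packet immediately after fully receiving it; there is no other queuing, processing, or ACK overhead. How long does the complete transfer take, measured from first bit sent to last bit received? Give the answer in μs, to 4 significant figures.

14840 μs

Per-hop transmission t_tx = L/R = 10000/39000000 = 256.41 μs.
Per-hop propagation t_prop = 880000/300000000 = 2933.33 μs.
Pipeline fill: first packet needs 2·t_tx to clear all hops; remaining 33 packets each add one t_tx.
Total = (2+34-1)·t_tx + 2·t_prop = 35·256.41 + 2·2933.33 = 14840 μs.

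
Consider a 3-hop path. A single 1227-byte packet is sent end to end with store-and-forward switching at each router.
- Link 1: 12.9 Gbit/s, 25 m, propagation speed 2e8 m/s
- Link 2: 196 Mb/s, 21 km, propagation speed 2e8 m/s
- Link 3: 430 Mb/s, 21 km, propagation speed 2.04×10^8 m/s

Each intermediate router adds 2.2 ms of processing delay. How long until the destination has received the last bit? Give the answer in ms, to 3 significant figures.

4.68 ms

L = 1227 × 8 = 9816 bits.
Transmission delays (L/R per hop): 0.00076093, 0.0500816, 0.0228279 ms; sum = 0.0736705 ms.
Propagation delays (d/s per hop): 0.000125, 0.105, 0.102941 ms; sum = 0.208066 ms.
Processing at 2 router(s): 2 × 2.2 ms = 4.4 ms.
End-to-end = 4.68 ms.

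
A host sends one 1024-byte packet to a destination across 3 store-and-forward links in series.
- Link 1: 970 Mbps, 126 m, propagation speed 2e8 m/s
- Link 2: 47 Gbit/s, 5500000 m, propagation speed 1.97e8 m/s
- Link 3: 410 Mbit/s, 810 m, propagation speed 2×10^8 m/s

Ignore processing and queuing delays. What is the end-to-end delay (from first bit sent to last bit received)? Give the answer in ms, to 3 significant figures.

28.0 ms

L = 1024 × 8 = 8192 bits.
Transmission delays (L/R per hop): 0.00844536, 0.000174298, 0.0199805 ms; sum = 0.0286001 ms.
Propagation delays (d/s per hop): 0.00063, 27.9188, 0.00405 ms; sum = 27.9235 ms.
End-to-end = 28.0 ms.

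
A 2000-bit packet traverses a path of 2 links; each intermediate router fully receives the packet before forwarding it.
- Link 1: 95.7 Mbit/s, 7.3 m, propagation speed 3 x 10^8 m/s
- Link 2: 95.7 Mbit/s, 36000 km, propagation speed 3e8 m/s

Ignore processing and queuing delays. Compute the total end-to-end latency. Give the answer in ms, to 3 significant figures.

Transmission delay per hop = L/R = 2000/95700000 = 0.0208986 ms; 2 hops → 0.0417973 ms.
Propagation delays (d/s per hop): 2.43333e-05, 120 ms; sum = 120 ms.
End-to-end = 120 ms.

120 ms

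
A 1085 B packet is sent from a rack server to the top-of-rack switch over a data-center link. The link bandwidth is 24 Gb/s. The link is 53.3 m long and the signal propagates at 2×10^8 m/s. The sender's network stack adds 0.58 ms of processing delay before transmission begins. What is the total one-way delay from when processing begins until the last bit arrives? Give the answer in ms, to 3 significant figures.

0.581 ms

L = 1085 × 8 = 8680 bits.
Transmission delay = L/R = 8680 / 24000000000 = 0.000361667 ms.
Propagation delay = d/s = 53.3 m / 200000000 m/s = 0.0002665 ms.
Plus processing delay 0.58 ms = 0.58 ms.
Total = 0.581 ms.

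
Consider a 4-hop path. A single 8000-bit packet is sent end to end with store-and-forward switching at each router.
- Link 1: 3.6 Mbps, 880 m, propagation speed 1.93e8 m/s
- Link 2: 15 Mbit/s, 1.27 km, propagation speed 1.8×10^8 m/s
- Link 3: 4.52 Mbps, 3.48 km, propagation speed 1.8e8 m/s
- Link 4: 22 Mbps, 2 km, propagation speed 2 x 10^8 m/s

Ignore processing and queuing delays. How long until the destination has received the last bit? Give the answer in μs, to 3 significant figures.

4930 μs

Transmission delays (L/R per hop): 2222.22, 533.333, 1769.91, 363.636 μs; sum = 4889.1 μs.
Propagation delays (d/s per hop): 4.55959, 7.05556, 19.3333, 10 μs; sum = 40.9485 μs.
End-to-end = 4930 μs.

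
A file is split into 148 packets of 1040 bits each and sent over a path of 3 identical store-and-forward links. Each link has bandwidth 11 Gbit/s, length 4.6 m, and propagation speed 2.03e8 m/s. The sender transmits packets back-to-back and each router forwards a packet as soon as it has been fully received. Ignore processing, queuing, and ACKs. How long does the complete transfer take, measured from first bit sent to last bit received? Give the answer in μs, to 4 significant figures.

14.25 μs

Per-hop transmission t_tx = L/R = 1040/11000000000 = 0.0945455 μs.
Per-hop propagation t_prop = 4.6/2.03e+08 = 0.0226601 μs.
Pipeline fill: first packet needs 3·t_tx to clear all hops; remaining 147 packets each add one t_tx.
Total = (3+148-1)·t_tx + 3·t_prop = 150·0.0945455 + 3·0.0226601 = 14.25 μs.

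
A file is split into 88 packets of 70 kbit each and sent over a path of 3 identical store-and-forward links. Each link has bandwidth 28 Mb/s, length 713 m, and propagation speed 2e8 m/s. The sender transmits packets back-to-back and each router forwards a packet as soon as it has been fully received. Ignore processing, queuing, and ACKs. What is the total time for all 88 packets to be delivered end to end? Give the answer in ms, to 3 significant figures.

Per-hop transmission t_tx = L/R = 70000/28000000 = 2.5 ms.
Per-hop propagation t_prop = 713/200000000 = 0.003565 ms.
Pipeline fill: first packet needs 3·t_tx to clear all hops; remaining 87 packets each add one t_tx.
Total = (3+88-1)·t_tx + 3·t_prop = 90·2.5 + 3·0.003565 = 225 ms.

225 ms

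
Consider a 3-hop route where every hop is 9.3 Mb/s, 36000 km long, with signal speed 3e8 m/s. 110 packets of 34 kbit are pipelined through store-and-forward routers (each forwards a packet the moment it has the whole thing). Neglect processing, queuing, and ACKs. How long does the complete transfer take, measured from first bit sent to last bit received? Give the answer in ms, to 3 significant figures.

Per-hop transmission t_tx = L/R = 34000/9300000 = 3.65591 ms.
Per-hop propagation t_prop = 36000000/300000000 = 120 ms.
Pipeline fill: first packet needs 3·t_tx to clear all hops; remaining 109 packets each add one t_tx.
Total = (3+110-1)·t_tx + 3·t_prop = 112·3.65591 + 3·120 = 769 ms.

769 ms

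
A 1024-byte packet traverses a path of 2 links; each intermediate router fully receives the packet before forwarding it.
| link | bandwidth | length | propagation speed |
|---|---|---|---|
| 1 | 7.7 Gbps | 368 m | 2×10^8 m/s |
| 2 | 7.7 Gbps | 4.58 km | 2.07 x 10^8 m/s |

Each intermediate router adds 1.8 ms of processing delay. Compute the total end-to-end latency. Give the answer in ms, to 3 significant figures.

L = 1024 × 8 = 8192 bits.
Transmission delay per hop = L/R = 8192/7700000000 = 0.0010639 ms; 2 hops → 0.00212779 ms.
Propagation delays (d/s per hop): 0.00184, 0.0221256 ms; sum = 0.0239656 ms.
Processing at 1 router(s): 1 × 1.8 ms = 1.8 ms.
End-to-end = 1.83 ms.

1.83 ms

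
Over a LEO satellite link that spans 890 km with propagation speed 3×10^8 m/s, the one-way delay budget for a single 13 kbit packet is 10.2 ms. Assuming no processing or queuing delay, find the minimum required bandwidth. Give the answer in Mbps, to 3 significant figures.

Propagation delay = 890000 / 300000000 = 2.96667 ms.
Transmission budget = 10.2 − 2.96667 = 7.23333 ms.
R ≥ L / t_tx = 13000 bits / 0.00723333 s = 1.80 Mbps.

1.80 Mbps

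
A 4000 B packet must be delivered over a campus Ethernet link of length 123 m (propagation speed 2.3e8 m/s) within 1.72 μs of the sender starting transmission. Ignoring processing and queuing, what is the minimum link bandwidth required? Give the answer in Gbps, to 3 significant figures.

L = 32000 bits.
Propagation delay = 123 / 2.3e+08 = 0.534783 μs.
Transmission budget = 1.72 − 0.534783 = 1.18522 μs.
R ≥ L / t_tx = 32000 bits / 1.18522e-06 s = 27.0 Gbps.

27.0 Gbps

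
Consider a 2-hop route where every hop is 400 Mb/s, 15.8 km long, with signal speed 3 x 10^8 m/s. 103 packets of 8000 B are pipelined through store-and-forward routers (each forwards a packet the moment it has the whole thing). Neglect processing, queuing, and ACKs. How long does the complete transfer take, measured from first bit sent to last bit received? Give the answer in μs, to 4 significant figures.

Per-hop transmission t_tx = L/R = 64000/400000000 = 160 μs.
Per-hop propagation t_prop = 15800/300000000 = 52.6667 μs.
Pipeline fill: first packet needs 2·t_tx to clear all hops; remaining 102 packets each add one t_tx.
Total = (2+103-1)·t_tx + 2·t_prop = 104·160 + 2·52.6667 = 16750 μs.

16750 μs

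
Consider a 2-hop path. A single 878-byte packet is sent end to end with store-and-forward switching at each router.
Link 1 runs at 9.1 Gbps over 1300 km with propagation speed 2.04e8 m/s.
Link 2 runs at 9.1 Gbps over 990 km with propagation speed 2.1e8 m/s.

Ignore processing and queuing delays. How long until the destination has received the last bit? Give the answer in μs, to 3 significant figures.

11100 μs

L = 878 × 8 = 7024 bits.
Transmission delay per hop = L/R = 7024/9100000000 = 0.771868 μs; 2 hops → 1.54374 μs.
Propagation delays (d/s per hop): 6372.55, 4714.29 μs; sum = 11086.8 μs.
End-to-end = 11100 μs.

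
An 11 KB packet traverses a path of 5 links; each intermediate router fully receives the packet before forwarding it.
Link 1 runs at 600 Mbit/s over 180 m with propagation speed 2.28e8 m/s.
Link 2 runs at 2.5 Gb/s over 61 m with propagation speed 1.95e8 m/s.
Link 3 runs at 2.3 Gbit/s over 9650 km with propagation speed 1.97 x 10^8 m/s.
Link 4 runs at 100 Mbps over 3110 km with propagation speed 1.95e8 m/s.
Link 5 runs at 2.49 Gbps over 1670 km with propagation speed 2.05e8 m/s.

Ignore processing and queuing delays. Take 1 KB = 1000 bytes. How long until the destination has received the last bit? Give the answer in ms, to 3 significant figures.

74.2 ms

L = 88000 bits.
Transmission delays (L/R per hop): 0.146667, 0.0352, 0.0382609, 0.88, 0.0353414 ms; sum = 1.13547 ms.
Propagation delays (d/s per hop): 0.000789474, 0.000312821, 48.9848, 15.9487, 8.14634 ms; sum = 73.0809 ms.
End-to-end = 74.2 ms.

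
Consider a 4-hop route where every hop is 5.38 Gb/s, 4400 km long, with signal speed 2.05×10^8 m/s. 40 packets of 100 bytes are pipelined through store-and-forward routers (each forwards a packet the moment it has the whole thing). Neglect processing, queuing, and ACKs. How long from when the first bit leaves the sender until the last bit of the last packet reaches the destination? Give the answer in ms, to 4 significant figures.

85.86 ms

Per-hop transmission t_tx = L/R = 800/5380000000 = 0.000148699 ms.
Per-hop propagation t_prop = 4400000/2.05e+08 = 21.4634 ms.
Pipeline fill: first packet needs 4·t_tx to clear all hops; remaining 39 packets each add one t_tx.
Total = (4+40-1)·t_tx + 4·t_prop = 43·0.000148699 + 4·21.4634 = 85.86 ms.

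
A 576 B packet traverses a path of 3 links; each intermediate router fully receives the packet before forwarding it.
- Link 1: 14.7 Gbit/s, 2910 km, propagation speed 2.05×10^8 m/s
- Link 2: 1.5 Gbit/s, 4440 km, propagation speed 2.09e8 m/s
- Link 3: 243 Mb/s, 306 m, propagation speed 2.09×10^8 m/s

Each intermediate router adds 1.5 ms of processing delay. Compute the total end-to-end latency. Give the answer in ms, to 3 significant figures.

38.5 ms

L = 576 × 8 = 4608 bits.
Transmission delays (L/R per hop): 0.000313469, 0.003072, 0.018963 ms; sum = 0.0223484 ms.
Propagation delays (d/s per hop): 14.1951, 21.244, 0.00146411 ms; sum = 35.4406 ms.
Processing at 2 router(s): 2 × 1.5 ms = 3 ms.
End-to-end = 38.5 ms.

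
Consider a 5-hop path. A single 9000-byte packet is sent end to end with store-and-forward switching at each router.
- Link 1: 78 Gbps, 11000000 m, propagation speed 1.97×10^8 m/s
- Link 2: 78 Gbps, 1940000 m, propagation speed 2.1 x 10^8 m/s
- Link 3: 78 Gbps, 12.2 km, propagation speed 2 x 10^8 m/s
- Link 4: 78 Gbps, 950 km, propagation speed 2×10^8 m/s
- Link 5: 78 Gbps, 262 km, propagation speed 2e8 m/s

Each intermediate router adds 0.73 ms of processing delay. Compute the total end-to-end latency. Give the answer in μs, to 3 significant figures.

74100 μs

L = 9000 × 8 = 72000 bits.
Transmission delay per hop = L/R = 72000/78000000000 = 0.923077 μs; 5 hops → 4.61538 μs.
Propagation delays (d/s per hop): 55837.6, 9238.1, 61, 4750, 1310 μs; sum = 71196.7 μs.
Processing at 4 router(s): 4 × 0.73 ms = 2920 μs.
End-to-end = 74100 μs.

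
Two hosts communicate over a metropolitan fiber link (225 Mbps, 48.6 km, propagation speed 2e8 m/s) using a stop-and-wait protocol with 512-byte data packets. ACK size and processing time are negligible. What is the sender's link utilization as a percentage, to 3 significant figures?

t_tx = L/R = 4096/225000000 = 1.82044e-05 s.
t_prop = 48600/200000000 = 0.000243 s; RTT = 0.000486 s.
Cycle = t_tx + RTT = 0.000504204 s.
Utilization = t_tx / cycle = 1.82044e-05/0.000504204 = 3.61 %.

3.61 %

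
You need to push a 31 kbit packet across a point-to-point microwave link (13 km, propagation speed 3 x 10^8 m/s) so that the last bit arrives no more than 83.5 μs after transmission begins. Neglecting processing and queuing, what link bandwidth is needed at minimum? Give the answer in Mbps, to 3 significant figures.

772 Mbps

Propagation delay = 13000 / 300000000 = 43.3333 μs.
Transmission budget = 83.5 − 43.3333 = 40.1667 μs.
R ≥ L / t_tx = 31000 bits / 4.01667e-05 s = 772 Mbps.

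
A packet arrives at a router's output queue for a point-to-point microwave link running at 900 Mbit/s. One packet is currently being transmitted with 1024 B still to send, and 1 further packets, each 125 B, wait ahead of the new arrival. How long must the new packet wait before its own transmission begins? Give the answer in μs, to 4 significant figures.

Each queued packet: L/R = 1000/900000000 = 1.11111 μs.
1 queued → 1.11111 μs.
Plus remaining 8192 bits of current packet: 9.10222 μs.
Queuing delay = 10.21 μs.

10.21 μs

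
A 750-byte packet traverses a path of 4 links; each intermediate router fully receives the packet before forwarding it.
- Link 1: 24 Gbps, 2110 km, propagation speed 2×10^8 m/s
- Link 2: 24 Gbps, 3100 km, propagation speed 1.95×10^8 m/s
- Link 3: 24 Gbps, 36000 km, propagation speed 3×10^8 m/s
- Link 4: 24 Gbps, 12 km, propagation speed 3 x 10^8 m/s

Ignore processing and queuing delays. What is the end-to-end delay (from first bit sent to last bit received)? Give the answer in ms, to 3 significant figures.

146 ms

L = 750 × 8 = 6000 bits.
Transmission delay per hop = L/R = 6000/24000000000 = 0.00025 ms; 4 hops → 0.001 ms.
Propagation delays (d/s per hop): 10.55, 15.8974, 120, 0.04 ms; sum = 146.487 ms.
End-to-end = 146 ms.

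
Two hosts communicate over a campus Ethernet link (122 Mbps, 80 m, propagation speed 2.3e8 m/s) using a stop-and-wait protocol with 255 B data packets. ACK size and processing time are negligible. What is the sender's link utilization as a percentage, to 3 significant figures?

t_tx = L/R = 2040/122000000 = 1.67213e-05 s.
t_prop = 80/2.3e+08 = 3.47826e-07 s; RTT = 6.95652e-07 s.
Cycle = t_tx + RTT = 1.7417e-05 s.
Utilization = t_tx / cycle = 1.67213e-05/1.7417e-05 = 96.0 %.

96.0 %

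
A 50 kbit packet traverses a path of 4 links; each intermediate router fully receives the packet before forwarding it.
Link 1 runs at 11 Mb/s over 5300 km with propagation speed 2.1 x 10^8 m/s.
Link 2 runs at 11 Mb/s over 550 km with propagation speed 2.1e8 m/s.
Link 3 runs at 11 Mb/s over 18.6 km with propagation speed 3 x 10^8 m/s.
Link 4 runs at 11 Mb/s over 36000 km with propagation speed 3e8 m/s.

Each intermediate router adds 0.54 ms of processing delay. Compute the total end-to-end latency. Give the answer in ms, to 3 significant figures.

L = 50000 bits.
Transmission delay per hop = L/R = 50000/11000000 = 4.54545 ms; 4 hops → 18.1818 ms.
Propagation delays (d/s per hop): 25.2381, 2.61905, 0.062, 120 ms; sum = 147.919 ms.
Processing at 3 router(s): 3 × 0.54 ms = 1.62 ms.
End-to-end = 168 ms.

168 ms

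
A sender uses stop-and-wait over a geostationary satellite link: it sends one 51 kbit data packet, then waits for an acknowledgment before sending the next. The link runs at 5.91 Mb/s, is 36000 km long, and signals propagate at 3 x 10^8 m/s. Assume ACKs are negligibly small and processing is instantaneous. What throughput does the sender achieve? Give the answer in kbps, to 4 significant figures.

205.1 kbps

t_tx = L/R = 51000/5910000 = 0.00862944 s.
t_prop = 36000000/300000000 = 0.12 s; RTT = 0.24 s.
Cycle = t_tx + RTT = 0.248629 s.
Throughput = L / cycle = 51000 / 0.248629 = 205.1 kbps.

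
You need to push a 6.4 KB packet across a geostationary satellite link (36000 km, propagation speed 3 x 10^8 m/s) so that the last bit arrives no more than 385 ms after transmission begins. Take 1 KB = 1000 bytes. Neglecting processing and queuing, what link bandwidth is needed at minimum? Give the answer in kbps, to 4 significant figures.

L = 51200 bits.
Propagation delay = 36000000 / 300000000 = 120 ms.
Transmission budget = 385 − 120 = 265 ms.
R ≥ L / t_tx = 51200 bits / 0.265 s = 193.2 kbps.

193.2 kbps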